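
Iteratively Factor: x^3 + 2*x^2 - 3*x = (x + 3)*(x^2 - x) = x*(x + 3)*(x - 1)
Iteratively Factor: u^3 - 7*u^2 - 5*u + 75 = (u - 5)*(u^2 - 2*u - 15) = (u - 5)*(u + 3)*(u - 5)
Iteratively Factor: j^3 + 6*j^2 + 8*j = (j + 2)*(j^2 + 4*j) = j*(j + 2)*(j + 4)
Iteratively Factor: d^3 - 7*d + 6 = (d - 2)*(d^2 + 2*d - 3) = (d - 2)*(d + 3)*(d - 1)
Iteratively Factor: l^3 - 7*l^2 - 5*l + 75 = (l - 5)*(l^2 - 2*l - 15) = (l - 5)^2*(l + 3)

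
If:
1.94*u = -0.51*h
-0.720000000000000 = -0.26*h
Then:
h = 2.77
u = -0.73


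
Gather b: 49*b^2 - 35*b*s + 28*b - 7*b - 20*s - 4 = 49*b^2 + b*(21 - 35*s) - 20*s - 4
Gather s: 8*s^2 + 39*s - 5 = 8*s^2 + 39*s - 5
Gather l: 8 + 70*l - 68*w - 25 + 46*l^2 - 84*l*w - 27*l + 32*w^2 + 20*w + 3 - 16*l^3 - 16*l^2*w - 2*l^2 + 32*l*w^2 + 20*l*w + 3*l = -16*l^3 + l^2*(44 - 16*w) + l*(32*w^2 - 64*w + 46) + 32*w^2 - 48*w - 14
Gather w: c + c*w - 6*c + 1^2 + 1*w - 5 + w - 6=-5*c + w*(c + 2) - 10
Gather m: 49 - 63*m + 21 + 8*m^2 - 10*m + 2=8*m^2 - 73*m + 72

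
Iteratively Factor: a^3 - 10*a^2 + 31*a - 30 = (a - 2)*(a^2 - 8*a + 15) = (a - 3)*(a - 2)*(a - 5)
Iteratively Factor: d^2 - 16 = (d + 4)*(d - 4)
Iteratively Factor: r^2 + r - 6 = (r + 3)*(r - 2)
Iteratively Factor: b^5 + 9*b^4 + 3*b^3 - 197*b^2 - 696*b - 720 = (b + 3)*(b^4 + 6*b^3 - 15*b^2 - 152*b - 240) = (b + 3)*(b + 4)*(b^3 + 2*b^2 - 23*b - 60) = (b + 3)*(b + 4)^2*(b^2 - 2*b - 15) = (b - 5)*(b + 3)*(b + 4)^2*(b + 3)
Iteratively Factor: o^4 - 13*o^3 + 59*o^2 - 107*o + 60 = (o - 4)*(o^3 - 9*o^2 + 23*o - 15) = (o - 5)*(o - 4)*(o^2 - 4*o + 3) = (o - 5)*(o - 4)*(o - 3)*(o - 1)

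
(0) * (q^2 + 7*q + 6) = 0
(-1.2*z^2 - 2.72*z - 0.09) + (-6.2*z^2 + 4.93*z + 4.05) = -7.4*z^2 + 2.21*z + 3.96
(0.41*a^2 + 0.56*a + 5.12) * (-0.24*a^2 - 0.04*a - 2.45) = -0.0984*a^4 - 0.1508*a^3 - 2.2557*a^2 - 1.5768*a - 12.544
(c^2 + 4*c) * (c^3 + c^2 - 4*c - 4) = c^5 + 5*c^4 - 20*c^2 - 16*c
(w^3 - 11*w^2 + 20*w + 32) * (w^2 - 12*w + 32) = w^5 - 23*w^4 + 184*w^3 - 560*w^2 + 256*w + 1024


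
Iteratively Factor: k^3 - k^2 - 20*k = (k)*(k^2 - k - 20) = k*(k + 4)*(k - 5)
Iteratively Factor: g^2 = (g)*(g)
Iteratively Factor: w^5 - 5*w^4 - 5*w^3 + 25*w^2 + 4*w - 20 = (w - 2)*(w^4 - 3*w^3 - 11*w^2 + 3*w + 10) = (w - 2)*(w + 1)*(w^3 - 4*w^2 - 7*w + 10) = (w - 5)*(w - 2)*(w + 1)*(w^2 + w - 2) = (w - 5)*(w - 2)*(w + 1)*(w + 2)*(w - 1)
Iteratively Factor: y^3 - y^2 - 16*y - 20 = (y + 2)*(y^2 - 3*y - 10) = (y + 2)^2*(y - 5)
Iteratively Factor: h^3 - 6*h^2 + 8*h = (h)*(h^2 - 6*h + 8) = h*(h - 2)*(h - 4)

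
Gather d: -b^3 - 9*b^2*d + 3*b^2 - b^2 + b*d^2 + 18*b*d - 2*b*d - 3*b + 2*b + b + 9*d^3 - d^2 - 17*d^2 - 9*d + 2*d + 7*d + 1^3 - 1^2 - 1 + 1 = -b^3 + 2*b^2 + 9*d^3 + d^2*(b - 18) + d*(-9*b^2 + 16*b)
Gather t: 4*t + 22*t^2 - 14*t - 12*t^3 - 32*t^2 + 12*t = -12*t^3 - 10*t^2 + 2*t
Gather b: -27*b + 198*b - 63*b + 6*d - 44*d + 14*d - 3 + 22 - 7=108*b - 24*d + 12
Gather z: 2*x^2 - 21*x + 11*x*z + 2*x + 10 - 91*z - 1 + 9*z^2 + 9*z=2*x^2 - 19*x + 9*z^2 + z*(11*x - 82) + 9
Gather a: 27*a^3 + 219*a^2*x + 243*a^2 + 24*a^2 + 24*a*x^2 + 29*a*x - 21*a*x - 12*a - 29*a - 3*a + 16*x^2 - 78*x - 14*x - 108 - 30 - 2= 27*a^3 + a^2*(219*x + 267) + a*(24*x^2 + 8*x - 44) + 16*x^2 - 92*x - 140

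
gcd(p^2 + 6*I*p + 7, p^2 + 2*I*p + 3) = p - I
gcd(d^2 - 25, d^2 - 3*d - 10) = d - 5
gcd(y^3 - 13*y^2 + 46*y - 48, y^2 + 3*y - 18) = y - 3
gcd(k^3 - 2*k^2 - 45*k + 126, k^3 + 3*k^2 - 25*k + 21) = k^2 + 4*k - 21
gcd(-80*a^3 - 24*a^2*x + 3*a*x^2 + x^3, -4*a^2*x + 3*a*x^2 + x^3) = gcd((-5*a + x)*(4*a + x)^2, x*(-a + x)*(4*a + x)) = 4*a + x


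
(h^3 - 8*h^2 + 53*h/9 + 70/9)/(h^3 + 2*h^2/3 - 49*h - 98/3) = (h - 5/3)/(h + 7)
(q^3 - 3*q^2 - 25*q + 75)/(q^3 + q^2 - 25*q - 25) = (q - 3)/(q + 1)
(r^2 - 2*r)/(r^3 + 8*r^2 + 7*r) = (r - 2)/(r^2 + 8*r + 7)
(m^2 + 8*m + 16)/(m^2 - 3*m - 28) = (m + 4)/(m - 7)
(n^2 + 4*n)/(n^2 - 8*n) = (n + 4)/(n - 8)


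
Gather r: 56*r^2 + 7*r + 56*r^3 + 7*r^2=56*r^3 + 63*r^2 + 7*r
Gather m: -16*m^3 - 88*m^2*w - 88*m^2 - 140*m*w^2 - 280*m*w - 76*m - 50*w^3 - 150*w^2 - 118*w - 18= -16*m^3 + m^2*(-88*w - 88) + m*(-140*w^2 - 280*w - 76) - 50*w^3 - 150*w^2 - 118*w - 18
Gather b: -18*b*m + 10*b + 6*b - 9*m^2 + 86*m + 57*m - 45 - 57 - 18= b*(16 - 18*m) - 9*m^2 + 143*m - 120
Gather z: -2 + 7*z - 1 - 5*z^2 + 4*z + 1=-5*z^2 + 11*z - 2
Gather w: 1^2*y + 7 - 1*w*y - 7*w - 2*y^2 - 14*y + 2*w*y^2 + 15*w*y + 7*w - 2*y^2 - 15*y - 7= w*(2*y^2 + 14*y) - 4*y^2 - 28*y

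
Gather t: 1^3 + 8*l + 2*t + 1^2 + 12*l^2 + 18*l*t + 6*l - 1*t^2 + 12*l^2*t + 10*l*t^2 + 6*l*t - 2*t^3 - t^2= 12*l^2 + 14*l - 2*t^3 + t^2*(10*l - 2) + t*(12*l^2 + 24*l + 2) + 2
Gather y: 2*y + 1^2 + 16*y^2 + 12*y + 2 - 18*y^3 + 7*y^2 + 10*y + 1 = -18*y^3 + 23*y^2 + 24*y + 4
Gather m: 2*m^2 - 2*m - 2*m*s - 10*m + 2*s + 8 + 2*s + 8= 2*m^2 + m*(-2*s - 12) + 4*s + 16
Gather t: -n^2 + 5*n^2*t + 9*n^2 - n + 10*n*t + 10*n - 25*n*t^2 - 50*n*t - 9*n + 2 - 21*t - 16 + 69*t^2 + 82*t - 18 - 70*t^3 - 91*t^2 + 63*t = 8*n^2 - 70*t^3 + t^2*(-25*n - 22) + t*(5*n^2 - 40*n + 124) - 32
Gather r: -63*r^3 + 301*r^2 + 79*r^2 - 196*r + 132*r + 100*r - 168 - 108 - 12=-63*r^3 + 380*r^2 + 36*r - 288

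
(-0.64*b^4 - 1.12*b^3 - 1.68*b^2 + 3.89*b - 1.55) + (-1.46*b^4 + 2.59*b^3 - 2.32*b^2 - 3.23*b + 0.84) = -2.1*b^4 + 1.47*b^3 - 4.0*b^2 + 0.66*b - 0.71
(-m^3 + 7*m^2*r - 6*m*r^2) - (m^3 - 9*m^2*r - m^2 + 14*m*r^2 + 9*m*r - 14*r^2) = -2*m^3 + 16*m^2*r + m^2 - 20*m*r^2 - 9*m*r + 14*r^2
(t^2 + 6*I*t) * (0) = 0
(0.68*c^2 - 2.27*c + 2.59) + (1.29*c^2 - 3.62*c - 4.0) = 1.97*c^2 - 5.89*c - 1.41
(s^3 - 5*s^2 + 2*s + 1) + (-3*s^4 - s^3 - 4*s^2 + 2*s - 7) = -3*s^4 - 9*s^2 + 4*s - 6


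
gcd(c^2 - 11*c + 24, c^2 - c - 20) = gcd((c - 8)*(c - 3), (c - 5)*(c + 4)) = 1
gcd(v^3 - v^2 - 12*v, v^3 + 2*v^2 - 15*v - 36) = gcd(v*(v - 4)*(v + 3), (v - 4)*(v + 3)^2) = v^2 - v - 12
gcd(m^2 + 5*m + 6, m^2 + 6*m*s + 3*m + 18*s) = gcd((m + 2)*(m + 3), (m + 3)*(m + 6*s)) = m + 3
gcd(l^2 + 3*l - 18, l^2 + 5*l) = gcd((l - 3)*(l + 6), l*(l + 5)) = 1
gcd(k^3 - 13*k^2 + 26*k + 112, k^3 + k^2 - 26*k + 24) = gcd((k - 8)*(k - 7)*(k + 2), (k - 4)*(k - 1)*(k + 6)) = 1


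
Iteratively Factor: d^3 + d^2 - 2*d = (d - 1)*(d^2 + 2*d) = (d - 1)*(d + 2)*(d)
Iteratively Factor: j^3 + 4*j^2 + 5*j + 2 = (j + 2)*(j^2 + 2*j + 1) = (j + 1)*(j + 2)*(j + 1)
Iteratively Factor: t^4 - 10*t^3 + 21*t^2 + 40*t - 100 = (t + 2)*(t^3 - 12*t^2 + 45*t - 50) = (t - 5)*(t + 2)*(t^2 - 7*t + 10) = (t - 5)*(t - 2)*(t + 2)*(t - 5)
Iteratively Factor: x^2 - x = (x)*(x - 1)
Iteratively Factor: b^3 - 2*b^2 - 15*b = (b + 3)*(b^2 - 5*b) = (b - 5)*(b + 3)*(b)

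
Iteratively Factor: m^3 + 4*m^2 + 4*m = (m)*(m^2 + 4*m + 4) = m*(m + 2)*(m + 2)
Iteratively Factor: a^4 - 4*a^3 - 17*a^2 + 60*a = (a - 5)*(a^3 + a^2 - 12*a) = (a - 5)*(a - 3)*(a^2 + 4*a) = (a - 5)*(a - 3)*(a + 4)*(a)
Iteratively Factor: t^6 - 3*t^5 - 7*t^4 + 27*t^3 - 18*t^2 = (t)*(t^5 - 3*t^4 - 7*t^3 + 27*t^2 - 18*t) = t^2*(t^4 - 3*t^3 - 7*t^2 + 27*t - 18) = t^2*(t + 3)*(t^3 - 6*t^2 + 11*t - 6) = t^2*(t - 3)*(t + 3)*(t^2 - 3*t + 2) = t^2*(t - 3)*(t - 2)*(t + 3)*(t - 1)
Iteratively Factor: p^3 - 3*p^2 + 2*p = (p)*(p^2 - 3*p + 2) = p*(p - 2)*(p - 1)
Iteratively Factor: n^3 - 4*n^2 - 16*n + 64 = (n - 4)*(n^2 - 16) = (n - 4)^2*(n + 4)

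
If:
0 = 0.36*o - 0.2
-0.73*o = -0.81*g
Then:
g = 0.50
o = 0.56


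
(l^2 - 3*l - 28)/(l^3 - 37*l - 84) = 1/(l + 3)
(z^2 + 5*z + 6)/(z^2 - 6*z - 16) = (z + 3)/(z - 8)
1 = 1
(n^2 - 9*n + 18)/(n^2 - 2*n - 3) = (n - 6)/(n + 1)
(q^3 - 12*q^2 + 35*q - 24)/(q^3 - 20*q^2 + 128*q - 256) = (q^2 - 4*q + 3)/(q^2 - 12*q + 32)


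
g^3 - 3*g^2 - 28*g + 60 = (g - 6)*(g - 2)*(g + 5)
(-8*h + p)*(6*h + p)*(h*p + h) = -48*h^3*p - 48*h^3 - 2*h^2*p^2 - 2*h^2*p + h*p^3 + h*p^2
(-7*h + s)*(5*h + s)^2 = -175*h^3 - 45*h^2*s + 3*h*s^2 + s^3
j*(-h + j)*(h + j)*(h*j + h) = -h^3*j^2 - h^3*j + h*j^4 + h*j^3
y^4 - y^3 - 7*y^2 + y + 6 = (y - 3)*(y - 1)*(y + 1)*(y + 2)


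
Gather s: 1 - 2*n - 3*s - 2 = -2*n - 3*s - 1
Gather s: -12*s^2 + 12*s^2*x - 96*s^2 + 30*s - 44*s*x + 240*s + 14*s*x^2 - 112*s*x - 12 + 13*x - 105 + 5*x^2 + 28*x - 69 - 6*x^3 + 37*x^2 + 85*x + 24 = s^2*(12*x - 108) + s*(14*x^2 - 156*x + 270) - 6*x^3 + 42*x^2 + 126*x - 162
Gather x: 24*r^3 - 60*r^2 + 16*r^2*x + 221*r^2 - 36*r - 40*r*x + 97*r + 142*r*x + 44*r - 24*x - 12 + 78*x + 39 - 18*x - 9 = 24*r^3 + 161*r^2 + 105*r + x*(16*r^2 + 102*r + 36) + 18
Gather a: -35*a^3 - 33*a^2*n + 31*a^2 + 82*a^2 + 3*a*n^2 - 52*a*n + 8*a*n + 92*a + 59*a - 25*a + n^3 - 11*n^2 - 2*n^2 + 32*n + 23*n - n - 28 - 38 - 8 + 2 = -35*a^3 + a^2*(113 - 33*n) + a*(3*n^2 - 44*n + 126) + n^3 - 13*n^2 + 54*n - 72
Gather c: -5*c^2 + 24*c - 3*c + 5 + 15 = -5*c^2 + 21*c + 20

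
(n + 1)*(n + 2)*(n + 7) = n^3 + 10*n^2 + 23*n + 14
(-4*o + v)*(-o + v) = 4*o^2 - 5*o*v + v^2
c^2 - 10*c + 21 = (c - 7)*(c - 3)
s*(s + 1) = s^2 + s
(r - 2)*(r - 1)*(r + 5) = r^3 + 2*r^2 - 13*r + 10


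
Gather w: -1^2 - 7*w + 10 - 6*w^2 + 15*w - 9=-6*w^2 + 8*w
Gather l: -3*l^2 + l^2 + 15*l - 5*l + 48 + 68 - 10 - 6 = -2*l^2 + 10*l + 100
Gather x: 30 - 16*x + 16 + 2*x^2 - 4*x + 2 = 2*x^2 - 20*x + 48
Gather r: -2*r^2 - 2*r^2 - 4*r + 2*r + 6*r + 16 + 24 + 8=-4*r^2 + 4*r + 48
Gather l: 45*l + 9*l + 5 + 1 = 54*l + 6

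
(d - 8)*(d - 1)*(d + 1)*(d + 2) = d^4 - 6*d^3 - 17*d^2 + 6*d + 16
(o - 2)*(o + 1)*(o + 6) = o^3 + 5*o^2 - 8*o - 12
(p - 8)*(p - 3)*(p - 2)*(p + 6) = p^4 - 7*p^3 - 32*p^2 + 228*p - 288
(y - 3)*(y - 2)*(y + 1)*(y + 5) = y^4 + y^3 - 19*y^2 + 11*y + 30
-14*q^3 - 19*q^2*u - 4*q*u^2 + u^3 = (-7*q + u)*(q + u)*(2*q + u)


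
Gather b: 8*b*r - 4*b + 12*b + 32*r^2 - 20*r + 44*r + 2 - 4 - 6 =b*(8*r + 8) + 32*r^2 + 24*r - 8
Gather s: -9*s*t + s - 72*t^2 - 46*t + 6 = s*(1 - 9*t) - 72*t^2 - 46*t + 6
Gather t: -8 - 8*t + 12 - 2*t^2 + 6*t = -2*t^2 - 2*t + 4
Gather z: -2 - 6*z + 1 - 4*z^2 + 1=-4*z^2 - 6*z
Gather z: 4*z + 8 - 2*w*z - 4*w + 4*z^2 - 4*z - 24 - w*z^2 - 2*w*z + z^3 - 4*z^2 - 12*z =-w*z^2 - 4*w + z^3 + z*(-4*w - 12) - 16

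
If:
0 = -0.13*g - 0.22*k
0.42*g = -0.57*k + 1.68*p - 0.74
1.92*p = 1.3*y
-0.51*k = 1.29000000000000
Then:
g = 4.28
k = -2.53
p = 0.65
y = 0.96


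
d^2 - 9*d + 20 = (d - 5)*(d - 4)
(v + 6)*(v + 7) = v^2 + 13*v + 42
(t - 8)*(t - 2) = t^2 - 10*t + 16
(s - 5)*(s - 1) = s^2 - 6*s + 5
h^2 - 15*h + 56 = (h - 8)*(h - 7)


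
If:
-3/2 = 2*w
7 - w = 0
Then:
No Solution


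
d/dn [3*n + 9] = 3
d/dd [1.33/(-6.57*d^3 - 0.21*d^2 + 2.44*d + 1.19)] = (26.2143*d^2 + 0.5586*d - 3.2452)/(6.57*d^3 + 0.21*d^2 - 2.44*d - 1.19)^2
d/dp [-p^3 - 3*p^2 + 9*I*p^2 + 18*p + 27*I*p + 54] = -3*p^2 + p*(-6 + 18*I) + 18 + 27*I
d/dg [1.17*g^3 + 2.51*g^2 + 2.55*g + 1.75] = 3.51*g^2 + 5.02*g + 2.55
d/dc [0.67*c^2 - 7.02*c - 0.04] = 1.34*c - 7.02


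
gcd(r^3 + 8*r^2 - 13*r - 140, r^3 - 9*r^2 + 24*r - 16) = r - 4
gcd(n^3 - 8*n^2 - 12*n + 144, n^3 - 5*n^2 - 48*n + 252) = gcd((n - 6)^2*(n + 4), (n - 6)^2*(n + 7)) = n^2 - 12*n + 36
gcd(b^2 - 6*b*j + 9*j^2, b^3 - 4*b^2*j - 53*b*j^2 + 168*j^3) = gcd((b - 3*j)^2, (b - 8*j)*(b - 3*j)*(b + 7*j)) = b - 3*j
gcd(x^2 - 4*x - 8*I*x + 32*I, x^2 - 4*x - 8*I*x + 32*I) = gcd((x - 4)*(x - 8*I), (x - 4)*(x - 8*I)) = x^2 + x*(-4 - 8*I) + 32*I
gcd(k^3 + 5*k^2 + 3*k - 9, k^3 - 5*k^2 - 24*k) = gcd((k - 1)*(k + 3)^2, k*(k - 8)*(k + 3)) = k + 3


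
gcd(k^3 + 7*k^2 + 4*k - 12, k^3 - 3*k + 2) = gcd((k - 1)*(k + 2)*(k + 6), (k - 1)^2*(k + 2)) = k^2 + k - 2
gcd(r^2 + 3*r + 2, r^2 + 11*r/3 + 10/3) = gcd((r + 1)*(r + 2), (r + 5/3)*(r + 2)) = r + 2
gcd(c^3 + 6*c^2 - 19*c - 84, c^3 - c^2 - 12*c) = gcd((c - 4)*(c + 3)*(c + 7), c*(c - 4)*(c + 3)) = c^2 - c - 12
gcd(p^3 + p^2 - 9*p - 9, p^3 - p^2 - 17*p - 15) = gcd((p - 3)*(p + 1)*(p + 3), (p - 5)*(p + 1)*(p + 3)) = p^2 + 4*p + 3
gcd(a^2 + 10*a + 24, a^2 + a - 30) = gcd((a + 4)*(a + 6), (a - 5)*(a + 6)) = a + 6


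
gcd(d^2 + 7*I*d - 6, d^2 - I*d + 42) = d + 6*I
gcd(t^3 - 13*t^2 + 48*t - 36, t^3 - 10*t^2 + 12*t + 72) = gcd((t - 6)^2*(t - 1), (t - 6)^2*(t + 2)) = t^2 - 12*t + 36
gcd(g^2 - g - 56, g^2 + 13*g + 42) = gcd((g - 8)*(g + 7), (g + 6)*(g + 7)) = g + 7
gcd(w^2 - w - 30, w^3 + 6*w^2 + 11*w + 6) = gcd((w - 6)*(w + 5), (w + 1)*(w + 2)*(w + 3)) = 1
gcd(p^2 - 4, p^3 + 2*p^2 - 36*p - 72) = p + 2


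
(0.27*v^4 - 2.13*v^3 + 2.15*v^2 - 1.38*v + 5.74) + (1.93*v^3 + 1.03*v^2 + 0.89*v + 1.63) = 0.27*v^4 - 0.2*v^3 + 3.18*v^2 - 0.49*v + 7.37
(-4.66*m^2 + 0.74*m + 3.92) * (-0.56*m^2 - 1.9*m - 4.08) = 2.6096*m^4 + 8.4396*m^3 + 15.4116*m^2 - 10.4672*m - 15.9936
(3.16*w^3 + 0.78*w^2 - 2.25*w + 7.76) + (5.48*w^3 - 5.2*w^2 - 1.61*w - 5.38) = 8.64*w^3 - 4.42*w^2 - 3.86*w + 2.38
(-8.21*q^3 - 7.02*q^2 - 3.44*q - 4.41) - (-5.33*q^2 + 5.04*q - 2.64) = -8.21*q^3 - 1.69*q^2 - 8.48*q - 1.77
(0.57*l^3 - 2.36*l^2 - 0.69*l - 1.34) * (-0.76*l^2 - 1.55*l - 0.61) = -0.4332*l^5 + 0.9101*l^4 + 3.8347*l^3 + 3.5275*l^2 + 2.4979*l + 0.8174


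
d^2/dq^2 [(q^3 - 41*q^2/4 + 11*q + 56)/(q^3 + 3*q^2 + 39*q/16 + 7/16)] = 8*(-212*q^3 + 1524*q^2 + 2064*q + 733)/(64*q^6 + 240*q^5 + 348*q^4 + 245*q^3 + 87*q^2 + 15*q + 1)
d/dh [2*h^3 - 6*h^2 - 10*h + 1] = 6*h^2 - 12*h - 10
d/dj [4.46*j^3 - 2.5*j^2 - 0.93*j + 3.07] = 13.38*j^2 - 5.0*j - 0.93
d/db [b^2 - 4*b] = 2*b - 4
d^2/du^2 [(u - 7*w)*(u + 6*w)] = 2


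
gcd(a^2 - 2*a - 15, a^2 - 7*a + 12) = 1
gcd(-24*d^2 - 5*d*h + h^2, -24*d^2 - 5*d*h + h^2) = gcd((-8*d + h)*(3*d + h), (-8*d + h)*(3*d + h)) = 24*d^2 + 5*d*h - h^2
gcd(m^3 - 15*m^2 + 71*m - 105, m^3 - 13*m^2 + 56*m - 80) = m - 5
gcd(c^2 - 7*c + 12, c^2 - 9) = c - 3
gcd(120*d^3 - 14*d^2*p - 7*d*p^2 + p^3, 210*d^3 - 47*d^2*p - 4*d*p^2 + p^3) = 30*d^2 - 11*d*p + p^2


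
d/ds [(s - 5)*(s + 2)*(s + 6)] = 3*s^2 + 6*s - 28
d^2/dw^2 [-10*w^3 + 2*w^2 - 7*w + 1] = 4 - 60*w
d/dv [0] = 0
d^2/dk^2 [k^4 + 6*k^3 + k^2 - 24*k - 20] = 12*k^2 + 36*k + 2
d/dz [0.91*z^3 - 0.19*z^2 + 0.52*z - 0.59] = 2.73*z^2 - 0.38*z + 0.52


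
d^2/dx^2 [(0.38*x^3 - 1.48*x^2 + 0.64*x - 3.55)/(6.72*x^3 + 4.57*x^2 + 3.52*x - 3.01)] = (-157.008768*x^6 + 119.476224*x^5 - 1503.5328*x^4 - 2099.516484*x^3 - 939.649866*x^2 - 700.000764*x - 198.89335)/(303.464448*x^9 + 619.121664*x^8 + 897.912288*x^7 + 336.267289*x^6 - 84.294816*x^5 - 445.916727*x^4 - 64.25456*x^3 + 12.328659*x^2 + 95.674656*x - 27.270901)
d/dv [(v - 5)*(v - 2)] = 2*v - 7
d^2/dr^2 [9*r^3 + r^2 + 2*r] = 54*r + 2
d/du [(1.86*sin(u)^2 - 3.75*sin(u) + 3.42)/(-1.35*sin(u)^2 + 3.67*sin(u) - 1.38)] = (1.7637*sin(u)^2 + 4.1004*sin(u) - 7.3764)*cos(u)/(1.8225*sin(u)^4 - 9.909*sin(u)^3 + 17.1949*sin(u)^2 - 10.1292*sin(u) + 1.9044)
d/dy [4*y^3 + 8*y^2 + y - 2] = 12*y^2 + 16*y + 1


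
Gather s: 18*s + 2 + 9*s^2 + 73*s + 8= 9*s^2 + 91*s + 10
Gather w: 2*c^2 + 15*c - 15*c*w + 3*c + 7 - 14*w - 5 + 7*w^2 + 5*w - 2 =2*c^2 + 18*c + 7*w^2 + w*(-15*c - 9)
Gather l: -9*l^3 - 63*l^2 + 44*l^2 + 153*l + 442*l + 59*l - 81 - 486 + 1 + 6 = -9*l^3 - 19*l^2 + 654*l - 560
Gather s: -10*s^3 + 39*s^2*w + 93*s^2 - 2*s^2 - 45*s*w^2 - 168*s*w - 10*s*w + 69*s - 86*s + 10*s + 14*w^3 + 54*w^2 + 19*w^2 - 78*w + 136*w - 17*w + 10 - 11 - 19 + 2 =-10*s^3 + s^2*(39*w + 91) + s*(-45*w^2 - 178*w - 7) + 14*w^3 + 73*w^2 + 41*w - 18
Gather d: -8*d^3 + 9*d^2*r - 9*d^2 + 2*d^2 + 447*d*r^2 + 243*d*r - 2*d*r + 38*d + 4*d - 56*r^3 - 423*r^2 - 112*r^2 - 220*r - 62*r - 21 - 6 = -8*d^3 + d^2*(9*r - 7) + d*(447*r^2 + 241*r + 42) - 56*r^3 - 535*r^2 - 282*r - 27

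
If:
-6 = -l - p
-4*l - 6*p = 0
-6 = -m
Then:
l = 18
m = 6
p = -12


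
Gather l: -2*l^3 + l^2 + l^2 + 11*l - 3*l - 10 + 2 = -2*l^3 + 2*l^2 + 8*l - 8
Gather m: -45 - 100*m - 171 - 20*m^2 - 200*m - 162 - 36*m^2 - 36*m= -56*m^2 - 336*m - 378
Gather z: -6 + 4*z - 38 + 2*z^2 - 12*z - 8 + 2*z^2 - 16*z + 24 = 4*z^2 - 24*z - 28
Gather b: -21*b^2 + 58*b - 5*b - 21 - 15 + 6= -21*b^2 + 53*b - 30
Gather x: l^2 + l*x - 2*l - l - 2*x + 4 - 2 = l^2 - 3*l + x*(l - 2) + 2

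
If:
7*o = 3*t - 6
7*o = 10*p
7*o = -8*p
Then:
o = 0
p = 0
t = 2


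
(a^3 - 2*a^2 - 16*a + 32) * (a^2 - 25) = a^5 - 2*a^4 - 41*a^3 + 82*a^2 + 400*a - 800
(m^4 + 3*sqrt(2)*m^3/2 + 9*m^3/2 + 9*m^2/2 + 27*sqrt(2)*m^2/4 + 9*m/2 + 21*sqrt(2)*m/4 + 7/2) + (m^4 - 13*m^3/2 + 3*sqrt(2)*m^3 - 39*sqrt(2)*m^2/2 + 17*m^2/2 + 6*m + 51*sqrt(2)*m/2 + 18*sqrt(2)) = 2*m^4 - 2*m^3 + 9*sqrt(2)*m^3/2 - 51*sqrt(2)*m^2/4 + 13*m^2 + 21*m/2 + 123*sqrt(2)*m/4 + 7/2 + 18*sqrt(2)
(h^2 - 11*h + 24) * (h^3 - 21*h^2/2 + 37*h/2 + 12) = h^5 - 43*h^4/2 + 158*h^3 - 887*h^2/2 + 312*h + 288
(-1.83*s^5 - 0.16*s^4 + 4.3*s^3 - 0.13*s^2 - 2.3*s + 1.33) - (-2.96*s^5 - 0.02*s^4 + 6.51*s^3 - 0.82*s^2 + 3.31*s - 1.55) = 1.13*s^5 - 0.14*s^4 - 2.21*s^3 + 0.69*s^2 - 5.61*s + 2.88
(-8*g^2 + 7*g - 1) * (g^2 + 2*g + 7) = -8*g^4 - 9*g^3 - 43*g^2 + 47*g - 7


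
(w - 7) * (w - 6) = w^2 - 13*w + 42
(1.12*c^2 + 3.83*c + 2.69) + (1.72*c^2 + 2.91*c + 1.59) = 2.84*c^2 + 6.74*c + 4.28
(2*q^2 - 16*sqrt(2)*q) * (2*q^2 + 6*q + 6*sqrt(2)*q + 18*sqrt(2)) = 4*q^4 - 20*sqrt(2)*q^3 + 12*q^3 - 192*q^2 - 60*sqrt(2)*q^2 - 576*q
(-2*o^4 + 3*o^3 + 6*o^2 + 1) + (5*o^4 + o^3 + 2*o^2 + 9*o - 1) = 3*o^4 + 4*o^3 + 8*o^2 + 9*o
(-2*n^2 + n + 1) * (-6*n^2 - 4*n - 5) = 12*n^4 + 2*n^3 - 9*n - 5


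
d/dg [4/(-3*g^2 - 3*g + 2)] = 12*(2*g + 1)/(3*g^2 + 3*g - 2)^2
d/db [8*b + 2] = 8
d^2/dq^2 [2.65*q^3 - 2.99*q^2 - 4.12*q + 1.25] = 15.9*q - 5.98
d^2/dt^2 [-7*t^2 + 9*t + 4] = -14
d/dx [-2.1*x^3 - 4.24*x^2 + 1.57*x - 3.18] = -6.3*x^2 - 8.48*x + 1.57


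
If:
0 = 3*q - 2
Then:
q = 2/3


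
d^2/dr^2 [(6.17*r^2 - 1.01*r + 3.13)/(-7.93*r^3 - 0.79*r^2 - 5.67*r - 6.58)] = (-775.999666000001*r^6 + 381.082494*r^5 - 659.4588*r^4 + 4159.230178*r^3 - 1296.10458*r^2 + 864.306786*r - 778.35233)/(498.677257*r^9 + 149.037213*r^8 + 1084.519488*r^7 + 1454.966059*r^6 + 1022.768628*r^5 + 1863.655815*r^4 + 1389.148383*r^3 + 737.231754*r^2 + 736.471764*r + 284.890312)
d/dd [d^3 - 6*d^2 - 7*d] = 3*d^2 - 12*d - 7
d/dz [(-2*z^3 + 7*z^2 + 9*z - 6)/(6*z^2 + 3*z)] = (-4*z^4 - 4*z^3 - 11*z^2 + 24*z + 6)/(3*z^2*(4*z^2 + 4*z + 1))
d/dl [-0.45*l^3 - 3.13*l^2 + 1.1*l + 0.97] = -1.35*l^2 - 6.26*l + 1.1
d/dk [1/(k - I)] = -1/(k - I)^2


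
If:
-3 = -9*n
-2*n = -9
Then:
No Solution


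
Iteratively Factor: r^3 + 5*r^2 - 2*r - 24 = (r + 4)*(r^2 + r - 6) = (r - 2)*(r + 4)*(r + 3)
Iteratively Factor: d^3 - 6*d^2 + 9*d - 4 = (d - 1)*(d^2 - 5*d + 4) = (d - 4)*(d - 1)*(d - 1)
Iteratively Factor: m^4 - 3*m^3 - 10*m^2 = (m - 5)*(m^3 + 2*m^2) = m*(m - 5)*(m^2 + 2*m) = m^2*(m - 5)*(m + 2)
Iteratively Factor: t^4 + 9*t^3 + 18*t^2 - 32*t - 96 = (t - 2)*(t^3 + 11*t^2 + 40*t + 48) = (t - 2)*(t + 3)*(t^2 + 8*t + 16) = (t - 2)*(t + 3)*(t + 4)*(t + 4)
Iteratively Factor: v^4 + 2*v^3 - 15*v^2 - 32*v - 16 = (v + 1)*(v^3 + v^2 - 16*v - 16) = (v + 1)*(v + 4)*(v^2 - 3*v - 4) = (v + 1)^2*(v + 4)*(v - 4)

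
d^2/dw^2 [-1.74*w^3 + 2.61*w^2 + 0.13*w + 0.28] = 5.22 - 10.44*w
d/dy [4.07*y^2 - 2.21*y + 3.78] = 8.14*y - 2.21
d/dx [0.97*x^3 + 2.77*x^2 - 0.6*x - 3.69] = 2.91*x^2 + 5.54*x - 0.6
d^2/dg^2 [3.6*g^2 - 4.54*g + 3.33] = 7.20000000000000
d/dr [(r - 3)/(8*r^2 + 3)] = (8*r^2 - 16*r*(r - 3) + 3)/(8*r^2 + 3)^2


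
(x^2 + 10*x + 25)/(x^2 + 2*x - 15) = (x + 5)/(x - 3)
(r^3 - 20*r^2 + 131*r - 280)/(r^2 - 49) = (r^2 - 13*r + 40)/(r + 7)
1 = 1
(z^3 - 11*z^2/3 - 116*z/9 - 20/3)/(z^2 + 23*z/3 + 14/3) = (z^2 - 13*z/3 - 10)/(z + 7)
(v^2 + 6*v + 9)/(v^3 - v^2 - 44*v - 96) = (v + 3)/(v^2 - 4*v - 32)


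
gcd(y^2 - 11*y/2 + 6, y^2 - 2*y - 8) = y - 4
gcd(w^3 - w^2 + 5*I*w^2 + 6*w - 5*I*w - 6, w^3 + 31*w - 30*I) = w^2 + 5*I*w + 6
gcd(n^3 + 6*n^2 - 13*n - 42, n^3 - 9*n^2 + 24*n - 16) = 1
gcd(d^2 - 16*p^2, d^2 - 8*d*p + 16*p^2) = -d + 4*p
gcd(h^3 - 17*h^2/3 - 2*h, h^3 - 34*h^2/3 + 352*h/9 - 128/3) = h - 6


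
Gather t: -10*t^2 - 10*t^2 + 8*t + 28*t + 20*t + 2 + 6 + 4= -20*t^2 + 56*t + 12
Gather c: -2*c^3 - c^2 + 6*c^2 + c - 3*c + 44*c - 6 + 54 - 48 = -2*c^3 + 5*c^2 + 42*c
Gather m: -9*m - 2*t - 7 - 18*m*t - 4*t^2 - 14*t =m*(-18*t - 9) - 4*t^2 - 16*t - 7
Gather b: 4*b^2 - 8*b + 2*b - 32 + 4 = 4*b^2 - 6*b - 28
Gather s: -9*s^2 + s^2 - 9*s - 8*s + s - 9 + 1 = -8*s^2 - 16*s - 8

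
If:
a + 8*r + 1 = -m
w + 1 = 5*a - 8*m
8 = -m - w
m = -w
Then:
No Solution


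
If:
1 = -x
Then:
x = -1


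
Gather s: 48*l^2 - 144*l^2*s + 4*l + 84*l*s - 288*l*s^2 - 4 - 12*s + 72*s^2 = 48*l^2 + 4*l + s^2*(72 - 288*l) + s*(-144*l^2 + 84*l - 12) - 4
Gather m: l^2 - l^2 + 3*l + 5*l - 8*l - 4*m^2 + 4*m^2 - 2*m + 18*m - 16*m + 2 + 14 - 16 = 0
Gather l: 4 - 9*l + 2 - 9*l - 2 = 4 - 18*l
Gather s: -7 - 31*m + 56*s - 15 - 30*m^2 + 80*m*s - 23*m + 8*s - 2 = -30*m^2 - 54*m + s*(80*m + 64) - 24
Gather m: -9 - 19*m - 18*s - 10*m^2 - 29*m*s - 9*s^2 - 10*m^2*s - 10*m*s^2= m^2*(-10*s - 10) + m*(-10*s^2 - 29*s - 19) - 9*s^2 - 18*s - 9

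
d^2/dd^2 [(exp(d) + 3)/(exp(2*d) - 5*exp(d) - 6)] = (exp(4*d) + 17*exp(3*d) - 9*exp(2*d) + 117*exp(d) - 54)*exp(d)/(exp(6*d) - 15*exp(5*d) + 57*exp(4*d) + 55*exp(3*d) - 342*exp(2*d) - 540*exp(d) - 216)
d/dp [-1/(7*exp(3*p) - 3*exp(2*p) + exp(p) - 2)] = (21*exp(2*p) - 6*exp(p) + 1)*exp(p)/(7*exp(3*p) - 3*exp(2*p) + exp(p) - 2)^2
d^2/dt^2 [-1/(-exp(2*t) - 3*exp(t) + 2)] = (2*(2*exp(t) + 3)^2*exp(t) - (4*exp(t) + 3)*(exp(2*t) + 3*exp(t) - 2))*exp(t)/(exp(2*t) + 3*exp(t) - 2)^3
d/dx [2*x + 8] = 2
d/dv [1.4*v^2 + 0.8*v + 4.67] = 2.8*v + 0.8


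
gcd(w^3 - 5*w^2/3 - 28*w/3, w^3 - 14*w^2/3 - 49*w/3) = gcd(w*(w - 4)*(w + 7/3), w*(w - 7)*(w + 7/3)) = w^2 + 7*w/3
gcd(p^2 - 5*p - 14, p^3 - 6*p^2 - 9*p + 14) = p^2 - 5*p - 14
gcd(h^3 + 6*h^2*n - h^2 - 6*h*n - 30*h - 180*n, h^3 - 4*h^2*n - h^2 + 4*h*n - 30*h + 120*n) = h^2 - h - 30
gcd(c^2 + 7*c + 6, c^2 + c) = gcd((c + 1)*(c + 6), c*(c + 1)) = c + 1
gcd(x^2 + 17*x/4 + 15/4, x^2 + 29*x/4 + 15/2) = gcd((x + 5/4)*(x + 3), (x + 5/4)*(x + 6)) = x + 5/4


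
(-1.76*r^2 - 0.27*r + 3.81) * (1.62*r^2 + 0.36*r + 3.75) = -2.8512*r^4 - 1.071*r^3 - 0.524999999999999*r^2 + 0.3591*r + 14.2875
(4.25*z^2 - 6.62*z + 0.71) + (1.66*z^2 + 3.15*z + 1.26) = 5.91*z^2 - 3.47*z + 1.97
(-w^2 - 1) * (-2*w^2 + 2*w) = 2*w^4 - 2*w^3 + 2*w^2 - 2*w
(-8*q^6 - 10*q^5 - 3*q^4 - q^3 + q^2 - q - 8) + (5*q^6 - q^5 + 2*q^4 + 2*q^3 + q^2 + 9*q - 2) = -3*q^6 - 11*q^5 - q^4 + q^3 + 2*q^2 + 8*q - 10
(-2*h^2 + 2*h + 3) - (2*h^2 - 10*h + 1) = -4*h^2 + 12*h + 2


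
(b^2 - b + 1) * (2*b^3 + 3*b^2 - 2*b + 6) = 2*b^5 + b^4 - 3*b^3 + 11*b^2 - 8*b + 6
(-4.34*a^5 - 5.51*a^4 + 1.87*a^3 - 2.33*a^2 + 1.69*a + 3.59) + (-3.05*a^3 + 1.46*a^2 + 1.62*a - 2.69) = -4.34*a^5 - 5.51*a^4 - 1.18*a^3 - 0.87*a^2 + 3.31*a + 0.9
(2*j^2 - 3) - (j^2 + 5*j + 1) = j^2 - 5*j - 4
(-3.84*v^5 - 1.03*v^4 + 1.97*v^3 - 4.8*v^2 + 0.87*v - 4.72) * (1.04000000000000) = -3.9936*v^5 - 1.0712*v^4 + 2.0488*v^3 - 4.992*v^2 + 0.9048*v - 4.9088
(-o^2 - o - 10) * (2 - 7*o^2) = 7*o^4 + 7*o^3 + 68*o^2 - 2*o - 20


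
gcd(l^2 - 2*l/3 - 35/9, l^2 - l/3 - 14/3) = l - 7/3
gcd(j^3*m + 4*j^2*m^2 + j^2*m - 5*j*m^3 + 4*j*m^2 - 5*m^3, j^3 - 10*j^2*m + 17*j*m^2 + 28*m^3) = 1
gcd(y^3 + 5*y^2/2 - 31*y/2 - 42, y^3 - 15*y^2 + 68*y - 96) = y - 4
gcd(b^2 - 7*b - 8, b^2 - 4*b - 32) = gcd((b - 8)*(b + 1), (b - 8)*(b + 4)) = b - 8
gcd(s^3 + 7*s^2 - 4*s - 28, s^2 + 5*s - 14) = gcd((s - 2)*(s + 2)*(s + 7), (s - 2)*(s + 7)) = s^2 + 5*s - 14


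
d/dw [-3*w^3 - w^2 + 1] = w*(-9*w - 2)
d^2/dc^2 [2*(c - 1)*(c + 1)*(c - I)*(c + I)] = 24*c^2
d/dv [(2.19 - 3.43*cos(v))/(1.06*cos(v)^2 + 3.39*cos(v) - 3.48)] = (-3.6358*cos(v)^2 + 4.6428*cos(v) - 4.5123)*sin(v)/(1.1236*cos(v)^4 + 7.1868*cos(v)^3 + 4.1145*cos(v)^2 - 23.5944*cos(v) + 12.1104)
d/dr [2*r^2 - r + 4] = 4*r - 1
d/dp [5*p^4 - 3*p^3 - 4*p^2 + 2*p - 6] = 20*p^3 - 9*p^2 - 8*p + 2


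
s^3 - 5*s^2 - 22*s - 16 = (s - 8)*(s + 1)*(s + 2)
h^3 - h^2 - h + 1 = (h - 1)^2*(h + 1)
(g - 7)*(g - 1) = g^2 - 8*g + 7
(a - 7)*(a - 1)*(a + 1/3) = a^3 - 23*a^2/3 + 13*a/3 + 7/3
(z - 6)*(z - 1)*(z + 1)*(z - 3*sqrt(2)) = z^4 - 6*z^3 - 3*sqrt(2)*z^3 - z^2 + 18*sqrt(2)*z^2 + 3*sqrt(2)*z + 6*z - 18*sqrt(2)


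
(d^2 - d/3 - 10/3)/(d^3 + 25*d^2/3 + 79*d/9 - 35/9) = 3*(d - 2)/(3*d^2 + 20*d - 7)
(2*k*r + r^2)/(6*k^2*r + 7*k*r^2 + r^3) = (2*k + r)/(6*k^2 + 7*k*r + r^2)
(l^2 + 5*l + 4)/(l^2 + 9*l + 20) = (l + 1)/(l + 5)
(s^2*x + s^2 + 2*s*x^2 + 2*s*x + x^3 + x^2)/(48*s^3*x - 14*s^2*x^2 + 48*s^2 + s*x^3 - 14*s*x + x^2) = (s^2*x + s^2 + 2*s*x^2 + 2*s*x + x^3 + x^2)/(48*s^3*x - 14*s^2*x^2 + 48*s^2 + s*x^3 - 14*s*x + x^2)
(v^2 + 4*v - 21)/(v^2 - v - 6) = (v + 7)/(v + 2)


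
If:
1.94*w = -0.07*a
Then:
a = -27.7142857142857*w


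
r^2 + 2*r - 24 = (r - 4)*(r + 6)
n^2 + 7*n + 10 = (n + 2)*(n + 5)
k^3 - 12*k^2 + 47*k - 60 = (k - 5)*(k - 4)*(k - 3)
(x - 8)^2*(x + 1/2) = x^3 - 31*x^2/2 + 56*x + 32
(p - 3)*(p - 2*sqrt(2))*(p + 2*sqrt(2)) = p^3 - 3*p^2 - 8*p + 24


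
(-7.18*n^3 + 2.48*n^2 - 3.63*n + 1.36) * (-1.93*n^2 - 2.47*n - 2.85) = 13.8574*n^5 + 12.9482*n^4 + 21.3433*n^3 - 0.7267*n^2 + 6.9863*n - 3.876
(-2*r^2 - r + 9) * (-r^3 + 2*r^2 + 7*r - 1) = 2*r^5 - 3*r^4 - 25*r^3 + 13*r^2 + 64*r - 9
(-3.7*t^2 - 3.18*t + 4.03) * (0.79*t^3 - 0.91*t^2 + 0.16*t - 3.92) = -2.923*t^5 + 0.8548*t^4 + 5.4855*t^3 + 10.3279*t^2 + 13.1104*t - 15.7976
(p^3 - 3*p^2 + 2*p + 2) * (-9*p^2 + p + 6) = -9*p^5 + 28*p^4 - 15*p^3 - 34*p^2 + 14*p + 12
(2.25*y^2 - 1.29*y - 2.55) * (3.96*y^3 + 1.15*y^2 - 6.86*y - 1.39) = 8.91*y^5 - 2.5209*y^4 - 27.0165*y^3 + 2.7894*y^2 + 19.2861*y + 3.5445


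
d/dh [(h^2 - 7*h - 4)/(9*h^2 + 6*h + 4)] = (69*h^2 + 80*h - 4)/(81*h^4 + 108*h^3 + 108*h^2 + 48*h + 16)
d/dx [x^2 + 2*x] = 2*x + 2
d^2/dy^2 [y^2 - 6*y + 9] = 2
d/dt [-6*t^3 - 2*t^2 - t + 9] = -18*t^2 - 4*t - 1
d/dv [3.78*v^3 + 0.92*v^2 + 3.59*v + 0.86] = 11.34*v^2 + 1.84*v + 3.59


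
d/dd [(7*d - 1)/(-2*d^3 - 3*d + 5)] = (-14*d^3 - 21*d + 3*(7*d - 1)*(2*d^2 + 1) + 35)/(2*d^3 + 3*d - 5)^2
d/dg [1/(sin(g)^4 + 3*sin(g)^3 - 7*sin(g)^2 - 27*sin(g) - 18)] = (-4*sin(g)^3 - 9*sin(g)^2 + 14*sin(g) + 27)*cos(g)/((sin(g) - 3)^2*(sin(g) + 1)^2*(sin(g) + 2)^2*(sin(g) + 3)^2)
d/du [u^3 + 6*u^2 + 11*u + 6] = 3*u^2 + 12*u + 11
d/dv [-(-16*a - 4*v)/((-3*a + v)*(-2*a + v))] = 4*(26*a^2 - 8*a*v - v^2)/(36*a^4 - 60*a^3*v + 37*a^2*v^2 - 10*a*v^3 + v^4)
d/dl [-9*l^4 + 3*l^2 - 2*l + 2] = -36*l^3 + 6*l - 2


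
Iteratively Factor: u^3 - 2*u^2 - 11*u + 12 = (u + 3)*(u^2 - 5*u + 4) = (u - 1)*(u + 3)*(u - 4)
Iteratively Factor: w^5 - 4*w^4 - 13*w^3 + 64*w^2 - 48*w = (w - 3)*(w^4 - w^3 - 16*w^2 + 16*w) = (w - 4)*(w - 3)*(w^3 + 3*w^2 - 4*w) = (w - 4)*(w - 3)*(w + 4)*(w^2 - w) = w*(w - 4)*(w - 3)*(w + 4)*(w - 1)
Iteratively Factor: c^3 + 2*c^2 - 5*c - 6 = (c + 1)*(c^2 + c - 6) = (c - 2)*(c + 1)*(c + 3)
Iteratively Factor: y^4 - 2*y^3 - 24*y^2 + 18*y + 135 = (y + 3)*(y^3 - 5*y^2 - 9*y + 45) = (y + 3)^2*(y^2 - 8*y + 15) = (y - 3)*(y + 3)^2*(y - 5)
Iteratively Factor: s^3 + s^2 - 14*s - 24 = (s - 4)*(s^2 + 5*s + 6) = (s - 4)*(s + 2)*(s + 3)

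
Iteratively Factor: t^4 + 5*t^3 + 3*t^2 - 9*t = (t)*(t^3 + 5*t^2 + 3*t - 9) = t*(t - 1)*(t^2 + 6*t + 9) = t*(t - 1)*(t + 3)*(t + 3)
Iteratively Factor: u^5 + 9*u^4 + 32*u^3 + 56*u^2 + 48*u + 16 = (u + 2)*(u^4 + 7*u^3 + 18*u^2 + 20*u + 8) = (u + 2)^2*(u^3 + 5*u^2 + 8*u + 4) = (u + 2)^3*(u^2 + 3*u + 2) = (u + 2)^4*(u + 1)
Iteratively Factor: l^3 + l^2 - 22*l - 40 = (l + 4)*(l^2 - 3*l - 10) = (l - 5)*(l + 4)*(l + 2)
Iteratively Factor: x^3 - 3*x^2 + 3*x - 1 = (x - 1)*(x^2 - 2*x + 1) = (x - 1)^2*(x - 1)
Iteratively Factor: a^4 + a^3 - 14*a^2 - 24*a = (a - 4)*(a^3 + 5*a^2 + 6*a) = a*(a - 4)*(a^2 + 5*a + 6) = a*(a - 4)*(a + 3)*(a + 2)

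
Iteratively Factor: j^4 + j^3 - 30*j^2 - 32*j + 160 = (j - 5)*(j^3 + 6*j^2 - 32) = (j - 5)*(j - 2)*(j^2 + 8*j + 16) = (j - 5)*(j - 2)*(j + 4)*(j + 4)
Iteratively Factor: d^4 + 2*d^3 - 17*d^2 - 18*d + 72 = (d + 3)*(d^3 - d^2 - 14*d + 24) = (d - 3)*(d + 3)*(d^2 + 2*d - 8) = (d - 3)*(d - 2)*(d + 3)*(d + 4)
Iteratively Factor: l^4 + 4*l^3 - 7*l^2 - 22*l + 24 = (l + 3)*(l^3 + l^2 - 10*l + 8) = (l - 1)*(l + 3)*(l^2 + 2*l - 8) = (l - 2)*(l - 1)*(l + 3)*(l + 4)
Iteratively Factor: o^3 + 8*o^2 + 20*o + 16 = (o + 2)*(o^2 + 6*o + 8) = (o + 2)*(o + 4)*(o + 2)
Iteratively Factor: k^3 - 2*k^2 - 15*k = (k)*(k^2 - 2*k - 15) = k*(k + 3)*(k - 5)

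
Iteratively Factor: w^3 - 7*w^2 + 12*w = (w)*(w^2 - 7*w + 12) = w*(w - 3)*(w - 4)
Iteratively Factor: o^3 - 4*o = (o)*(o^2 - 4) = o*(o - 2)*(o + 2)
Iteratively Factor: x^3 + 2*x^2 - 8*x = (x + 4)*(x^2 - 2*x) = x*(x + 4)*(x - 2)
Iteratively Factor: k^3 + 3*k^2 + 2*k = (k + 2)*(k^2 + k) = k*(k + 2)*(k + 1)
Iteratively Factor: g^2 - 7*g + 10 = (g - 2)*(g - 5)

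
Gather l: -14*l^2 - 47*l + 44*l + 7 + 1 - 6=-14*l^2 - 3*l + 2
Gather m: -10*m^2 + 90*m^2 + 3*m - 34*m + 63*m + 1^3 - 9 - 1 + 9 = 80*m^2 + 32*m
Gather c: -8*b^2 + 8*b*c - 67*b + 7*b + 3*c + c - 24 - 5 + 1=-8*b^2 - 60*b + c*(8*b + 4) - 28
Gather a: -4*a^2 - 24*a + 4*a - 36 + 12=-4*a^2 - 20*a - 24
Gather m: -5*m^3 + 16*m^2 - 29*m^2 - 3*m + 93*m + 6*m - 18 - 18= -5*m^3 - 13*m^2 + 96*m - 36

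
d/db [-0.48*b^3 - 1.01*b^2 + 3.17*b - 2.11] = -1.44*b^2 - 2.02*b + 3.17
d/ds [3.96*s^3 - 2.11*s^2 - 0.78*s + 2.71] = 11.88*s^2 - 4.22*s - 0.78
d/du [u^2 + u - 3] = 2*u + 1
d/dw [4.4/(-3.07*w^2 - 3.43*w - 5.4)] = (27.016*w + 15.092)/(3.07*w^2 + 3.43*w + 5.4)^2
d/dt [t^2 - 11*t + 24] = 2*t - 11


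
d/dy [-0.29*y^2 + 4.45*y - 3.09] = 4.45 - 0.58*y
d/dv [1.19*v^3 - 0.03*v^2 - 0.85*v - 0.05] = 3.57*v^2 - 0.06*v - 0.85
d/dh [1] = 0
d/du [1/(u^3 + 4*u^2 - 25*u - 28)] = (-3*u^2 - 8*u + 25)/(u^3 + 4*u^2 - 25*u - 28)^2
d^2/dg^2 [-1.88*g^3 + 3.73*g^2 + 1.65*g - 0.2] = 7.46 - 11.28*g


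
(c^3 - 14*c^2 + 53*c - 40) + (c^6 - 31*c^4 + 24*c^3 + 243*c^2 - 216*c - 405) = c^6 - 31*c^4 + 25*c^3 + 229*c^2 - 163*c - 445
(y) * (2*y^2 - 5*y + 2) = 2*y^3 - 5*y^2 + 2*y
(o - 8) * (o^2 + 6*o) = o^3 - 2*o^2 - 48*o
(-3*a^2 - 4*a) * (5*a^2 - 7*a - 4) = -15*a^4 + a^3 + 40*a^2 + 16*a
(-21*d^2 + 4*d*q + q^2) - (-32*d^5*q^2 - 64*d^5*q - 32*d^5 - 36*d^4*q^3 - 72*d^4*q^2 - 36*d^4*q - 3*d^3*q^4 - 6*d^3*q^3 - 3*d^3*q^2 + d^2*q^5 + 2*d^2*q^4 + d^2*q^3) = 32*d^5*q^2 + 64*d^5*q + 32*d^5 + 36*d^4*q^3 + 72*d^4*q^2 + 36*d^4*q + 3*d^3*q^4 + 6*d^3*q^3 + 3*d^3*q^2 - d^2*q^5 - 2*d^2*q^4 - d^2*q^3 - 21*d^2 + 4*d*q + q^2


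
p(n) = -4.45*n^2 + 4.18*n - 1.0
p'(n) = 4.18 - 8.9*n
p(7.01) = -190.37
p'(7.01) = -58.21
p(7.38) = -212.52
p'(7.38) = -61.50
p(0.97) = -1.13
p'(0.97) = -4.45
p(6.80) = -178.34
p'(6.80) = -56.34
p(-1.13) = -11.41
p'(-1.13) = 14.24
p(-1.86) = -24.17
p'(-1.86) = 20.73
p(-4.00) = -88.92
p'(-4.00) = 39.78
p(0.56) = -0.05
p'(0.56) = -0.80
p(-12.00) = -691.96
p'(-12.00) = 110.98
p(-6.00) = -186.28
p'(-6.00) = 57.58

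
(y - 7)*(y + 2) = y^2 - 5*y - 14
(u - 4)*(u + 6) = u^2 + 2*u - 24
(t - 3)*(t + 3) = t^2 - 9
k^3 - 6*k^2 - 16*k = k*(k - 8)*(k + 2)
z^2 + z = z*(z + 1)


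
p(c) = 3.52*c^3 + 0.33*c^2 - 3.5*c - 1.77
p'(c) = 10.56*c^2 + 0.66*c - 3.5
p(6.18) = 820.03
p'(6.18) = 403.89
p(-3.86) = -185.79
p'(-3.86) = 151.29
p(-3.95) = -199.73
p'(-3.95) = 158.66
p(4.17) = 244.61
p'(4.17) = 182.88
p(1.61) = 8.14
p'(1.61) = 24.94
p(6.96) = 1176.64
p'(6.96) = 512.64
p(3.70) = 168.10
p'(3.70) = 143.51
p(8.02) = 1807.18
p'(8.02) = 681.02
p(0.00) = -1.77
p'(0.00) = -3.50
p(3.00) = 85.74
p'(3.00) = 93.52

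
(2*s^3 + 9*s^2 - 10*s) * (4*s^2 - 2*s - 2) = 8*s^5 + 32*s^4 - 62*s^3 + 2*s^2 + 20*s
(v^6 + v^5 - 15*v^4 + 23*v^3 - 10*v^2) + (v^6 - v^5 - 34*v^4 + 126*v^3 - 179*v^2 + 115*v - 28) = 2*v^6 - 49*v^4 + 149*v^3 - 189*v^2 + 115*v - 28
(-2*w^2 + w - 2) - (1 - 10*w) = -2*w^2 + 11*w - 3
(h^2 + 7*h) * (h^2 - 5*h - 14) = h^4 + 2*h^3 - 49*h^2 - 98*h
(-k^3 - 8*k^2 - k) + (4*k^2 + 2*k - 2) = -k^3 - 4*k^2 + k - 2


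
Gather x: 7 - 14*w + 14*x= -14*w + 14*x + 7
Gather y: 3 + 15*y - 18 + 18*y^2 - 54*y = 18*y^2 - 39*y - 15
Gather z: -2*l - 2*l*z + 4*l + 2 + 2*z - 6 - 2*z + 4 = -2*l*z + 2*l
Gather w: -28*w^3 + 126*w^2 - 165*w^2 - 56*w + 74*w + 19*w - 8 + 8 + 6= -28*w^3 - 39*w^2 + 37*w + 6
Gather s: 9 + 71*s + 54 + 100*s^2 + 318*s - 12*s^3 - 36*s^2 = -12*s^3 + 64*s^2 + 389*s + 63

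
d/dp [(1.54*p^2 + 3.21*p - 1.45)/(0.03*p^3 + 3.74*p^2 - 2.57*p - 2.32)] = (-0.0462*p^4 - 0.192600000000001*p^3 - 15.8327*p^2 + 3.7004*p - 11.1737)/(0.0009*p^6 + 0.2244*p^5 + 13.8334*p^4 - 19.3628*p^3 - 10.7487*p^2 + 11.9248*p + 5.3824)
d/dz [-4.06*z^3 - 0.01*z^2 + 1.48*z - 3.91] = -12.18*z^2 - 0.02*z + 1.48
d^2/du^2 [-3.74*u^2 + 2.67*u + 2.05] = -7.48000000000000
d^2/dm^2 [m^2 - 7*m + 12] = 2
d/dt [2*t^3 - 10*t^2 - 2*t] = 6*t^2 - 20*t - 2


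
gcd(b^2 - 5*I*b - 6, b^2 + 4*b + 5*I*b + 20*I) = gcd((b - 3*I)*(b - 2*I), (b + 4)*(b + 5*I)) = 1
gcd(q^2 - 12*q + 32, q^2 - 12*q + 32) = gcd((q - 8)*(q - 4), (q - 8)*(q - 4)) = q^2 - 12*q + 32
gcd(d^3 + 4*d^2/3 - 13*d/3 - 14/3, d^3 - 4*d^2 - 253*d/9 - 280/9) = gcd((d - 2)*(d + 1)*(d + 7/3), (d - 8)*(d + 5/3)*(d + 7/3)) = d + 7/3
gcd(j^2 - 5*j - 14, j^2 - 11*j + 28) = j - 7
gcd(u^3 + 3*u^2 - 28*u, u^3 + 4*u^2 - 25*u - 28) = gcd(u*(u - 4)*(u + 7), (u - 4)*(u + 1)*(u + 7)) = u^2 + 3*u - 28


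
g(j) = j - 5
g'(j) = 1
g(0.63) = -4.37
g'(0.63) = 1.00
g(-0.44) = -5.44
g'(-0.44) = 1.00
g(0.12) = -4.88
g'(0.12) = 1.00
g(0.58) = -4.42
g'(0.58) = 1.00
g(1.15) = -3.85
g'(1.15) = 1.00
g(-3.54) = -8.54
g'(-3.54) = 1.00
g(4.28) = -0.72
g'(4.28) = 1.00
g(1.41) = -3.59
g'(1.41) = 1.00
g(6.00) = 1.00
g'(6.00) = 1.00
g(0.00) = -5.00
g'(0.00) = 1.00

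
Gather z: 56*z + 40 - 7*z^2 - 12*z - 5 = -7*z^2 + 44*z + 35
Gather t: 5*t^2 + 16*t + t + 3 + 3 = 5*t^2 + 17*t + 6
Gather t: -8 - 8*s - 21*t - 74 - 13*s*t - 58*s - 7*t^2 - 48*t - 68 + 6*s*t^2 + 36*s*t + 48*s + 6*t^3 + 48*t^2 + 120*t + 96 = -18*s + 6*t^3 + t^2*(6*s + 41) + t*(23*s + 51) - 54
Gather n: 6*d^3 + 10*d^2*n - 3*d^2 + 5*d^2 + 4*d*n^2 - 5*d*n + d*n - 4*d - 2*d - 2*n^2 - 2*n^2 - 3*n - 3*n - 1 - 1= 6*d^3 + 2*d^2 - 6*d + n^2*(4*d - 4) + n*(10*d^2 - 4*d - 6) - 2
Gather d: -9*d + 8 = 8 - 9*d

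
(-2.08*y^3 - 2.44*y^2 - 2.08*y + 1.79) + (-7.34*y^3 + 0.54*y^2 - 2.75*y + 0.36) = -9.42*y^3 - 1.9*y^2 - 4.83*y + 2.15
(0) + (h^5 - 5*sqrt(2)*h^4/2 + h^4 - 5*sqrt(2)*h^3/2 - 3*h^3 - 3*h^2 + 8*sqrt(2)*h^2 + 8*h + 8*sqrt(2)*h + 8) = h^5 - 5*sqrt(2)*h^4/2 + h^4 - 5*sqrt(2)*h^3/2 - 3*h^3 - 3*h^2 + 8*sqrt(2)*h^2 + 8*h + 8*sqrt(2)*h + 8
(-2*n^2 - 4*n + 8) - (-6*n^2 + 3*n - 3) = 4*n^2 - 7*n + 11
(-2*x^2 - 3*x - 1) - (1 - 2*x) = -2*x^2 - x - 2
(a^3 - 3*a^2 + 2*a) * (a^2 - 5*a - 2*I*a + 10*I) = a^5 - 8*a^4 - 2*I*a^4 + 17*a^3 + 16*I*a^3 - 10*a^2 - 34*I*a^2 + 20*I*a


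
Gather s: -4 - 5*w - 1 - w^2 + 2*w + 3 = -w^2 - 3*w - 2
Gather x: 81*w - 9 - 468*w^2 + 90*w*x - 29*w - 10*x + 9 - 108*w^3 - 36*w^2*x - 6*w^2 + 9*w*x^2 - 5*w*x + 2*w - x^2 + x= -108*w^3 - 474*w^2 + 54*w + x^2*(9*w - 1) + x*(-36*w^2 + 85*w - 9)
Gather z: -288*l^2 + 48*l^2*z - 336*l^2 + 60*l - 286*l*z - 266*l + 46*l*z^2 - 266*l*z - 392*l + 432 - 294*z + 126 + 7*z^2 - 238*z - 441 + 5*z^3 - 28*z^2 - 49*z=-624*l^2 - 598*l + 5*z^3 + z^2*(46*l - 21) + z*(48*l^2 - 552*l - 581) + 117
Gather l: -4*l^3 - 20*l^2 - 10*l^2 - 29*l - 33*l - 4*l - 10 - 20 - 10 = -4*l^3 - 30*l^2 - 66*l - 40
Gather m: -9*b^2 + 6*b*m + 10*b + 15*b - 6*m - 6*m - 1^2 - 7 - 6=-9*b^2 + 25*b + m*(6*b - 12) - 14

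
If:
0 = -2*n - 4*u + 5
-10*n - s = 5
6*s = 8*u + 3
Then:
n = -43/56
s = 75/28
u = 183/112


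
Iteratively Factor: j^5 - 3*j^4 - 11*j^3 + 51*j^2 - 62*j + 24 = (j - 3)*(j^4 - 11*j^2 + 18*j - 8) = (j - 3)*(j - 1)*(j^3 + j^2 - 10*j + 8) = (j - 3)*(j - 1)^2*(j^2 + 2*j - 8) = (j - 3)*(j - 2)*(j - 1)^2*(j + 4)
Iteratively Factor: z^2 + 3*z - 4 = (z + 4)*(z - 1)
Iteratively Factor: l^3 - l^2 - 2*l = (l + 1)*(l^2 - 2*l) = l*(l + 1)*(l - 2)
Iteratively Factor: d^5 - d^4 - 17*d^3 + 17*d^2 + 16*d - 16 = (d - 1)*(d^4 - 17*d^2 + 16) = (d - 4)*(d - 1)*(d^3 + 4*d^2 - d - 4) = (d - 4)*(d - 1)*(d + 1)*(d^2 + 3*d - 4) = (d - 4)*(d - 1)^2*(d + 1)*(d + 4)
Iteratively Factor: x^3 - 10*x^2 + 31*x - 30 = (x - 5)*(x^2 - 5*x + 6) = (x - 5)*(x - 3)*(x - 2)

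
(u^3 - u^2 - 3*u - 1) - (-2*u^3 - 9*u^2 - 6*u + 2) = 3*u^3 + 8*u^2 + 3*u - 3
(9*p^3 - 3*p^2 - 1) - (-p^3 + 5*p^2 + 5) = 10*p^3 - 8*p^2 - 6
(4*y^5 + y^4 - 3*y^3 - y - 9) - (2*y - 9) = 4*y^5 + y^4 - 3*y^3 - 3*y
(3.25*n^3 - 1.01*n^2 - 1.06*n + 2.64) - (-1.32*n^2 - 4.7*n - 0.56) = 3.25*n^3 + 0.31*n^2 + 3.64*n + 3.2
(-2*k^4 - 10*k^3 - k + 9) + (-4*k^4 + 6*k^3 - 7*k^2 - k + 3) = -6*k^4 - 4*k^3 - 7*k^2 - 2*k + 12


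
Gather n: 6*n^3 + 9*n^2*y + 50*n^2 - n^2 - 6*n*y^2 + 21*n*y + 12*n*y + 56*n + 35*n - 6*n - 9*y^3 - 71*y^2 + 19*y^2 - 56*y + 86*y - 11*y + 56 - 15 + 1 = 6*n^3 + n^2*(9*y + 49) + n*(-6*y^2 + 33*y + 85) - 9*y^3 - 52*y^2 + 19*y + 42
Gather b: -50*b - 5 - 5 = -50*b - 10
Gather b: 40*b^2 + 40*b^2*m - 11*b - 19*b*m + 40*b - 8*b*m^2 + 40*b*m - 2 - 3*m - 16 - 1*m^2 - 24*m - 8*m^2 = b^2*(40*m + 40) + b*(-8*m^2 + 21*m + 29) - 9*m^2 - 27*m - 18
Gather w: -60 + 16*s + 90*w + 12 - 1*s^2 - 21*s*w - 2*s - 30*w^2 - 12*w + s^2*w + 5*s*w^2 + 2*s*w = -s^2 + 14*s + w^2*(5*s - 30) + w*(s^2 - 19*s + 78) - 48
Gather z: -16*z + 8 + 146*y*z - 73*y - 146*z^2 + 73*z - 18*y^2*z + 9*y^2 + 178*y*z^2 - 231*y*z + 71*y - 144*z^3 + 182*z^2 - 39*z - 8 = 9*y^2 - 2*y - 144*z^3 + z^2*(178*y + 36) + z*(-18*y^2 - 85*y + 18)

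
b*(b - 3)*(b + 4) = b^3 + b^2 - 12*b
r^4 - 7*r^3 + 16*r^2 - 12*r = r*(r - 3)*(r - 2)^2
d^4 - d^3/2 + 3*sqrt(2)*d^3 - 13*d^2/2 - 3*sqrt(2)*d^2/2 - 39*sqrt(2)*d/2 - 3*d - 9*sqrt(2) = (d - 3)*(d + 1/2)*(d + 2)*(d + 3*sqrt(2))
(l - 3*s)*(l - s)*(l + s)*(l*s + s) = l^4*s - 3*l^3*s^2 + l^3*s - l^2*s^3 - 3*l^2*s^2 + 3*l*s^4 - l*s^3 + 3*s^4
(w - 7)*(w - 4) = w^2 - 11*w + 28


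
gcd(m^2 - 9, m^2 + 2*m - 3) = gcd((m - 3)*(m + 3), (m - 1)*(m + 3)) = m + 3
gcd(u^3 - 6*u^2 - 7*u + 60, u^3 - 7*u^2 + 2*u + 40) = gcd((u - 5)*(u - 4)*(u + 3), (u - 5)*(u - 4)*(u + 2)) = u^2 - 9*u + 20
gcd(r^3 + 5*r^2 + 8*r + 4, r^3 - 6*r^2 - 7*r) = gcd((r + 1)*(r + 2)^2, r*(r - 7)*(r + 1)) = r + 1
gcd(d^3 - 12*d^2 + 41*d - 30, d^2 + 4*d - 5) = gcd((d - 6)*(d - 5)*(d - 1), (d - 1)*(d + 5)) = d - 1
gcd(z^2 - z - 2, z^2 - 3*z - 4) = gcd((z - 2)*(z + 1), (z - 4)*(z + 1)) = z + 1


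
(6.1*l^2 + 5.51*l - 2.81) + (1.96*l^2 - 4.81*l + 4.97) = 8.06*l^2 + 0.7*l + 2.16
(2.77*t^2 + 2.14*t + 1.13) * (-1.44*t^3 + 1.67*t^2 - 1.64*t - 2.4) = -3.9888*t^5 + 1.5443*t^4 - 2.5962*t^3 - 8.2705*t^2 - 6.9892*t - 2.712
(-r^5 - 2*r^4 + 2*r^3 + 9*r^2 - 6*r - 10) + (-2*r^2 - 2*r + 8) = -r^5 - 2*r^4 + 2*r^3 + 7*r^2 - 8*r - 2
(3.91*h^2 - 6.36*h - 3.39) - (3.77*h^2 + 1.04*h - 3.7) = 0.14*h^2 - 7.4*h + 0.31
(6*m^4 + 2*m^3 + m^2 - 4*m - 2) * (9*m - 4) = 54*m^5 - 6*m^4 + m^3 - 40*m^2 - 2*m + 8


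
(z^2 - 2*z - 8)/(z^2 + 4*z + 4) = (z - 4)/(z + 2)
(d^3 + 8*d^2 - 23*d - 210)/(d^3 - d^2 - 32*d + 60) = (d + 7)/(d - 2)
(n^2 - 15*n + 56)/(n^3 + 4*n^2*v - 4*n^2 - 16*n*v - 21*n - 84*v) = (n - 8)/(n^2 + 4*n*v + 3*n + 12*v)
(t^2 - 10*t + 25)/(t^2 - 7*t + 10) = (t - 5)/(t - 2)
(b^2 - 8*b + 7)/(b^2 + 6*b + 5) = (b^2 - 8*b + 7)/(b^2 + 6*b + 5)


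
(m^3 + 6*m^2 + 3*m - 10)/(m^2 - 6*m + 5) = (m^2 + 7*m + 10)/(m - 5)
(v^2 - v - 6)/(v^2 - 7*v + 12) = (v + 2)/(v - 4)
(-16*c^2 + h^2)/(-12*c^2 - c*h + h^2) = (4*c + h)/(3*c + h)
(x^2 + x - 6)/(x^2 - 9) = (x - 2)/(x - 3)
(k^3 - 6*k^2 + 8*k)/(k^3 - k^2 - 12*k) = (k - 2)/(k + 3)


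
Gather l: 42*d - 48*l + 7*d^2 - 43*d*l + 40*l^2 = 7*d^2 + 42*d + 40*l^2 + l*(-43*d - 48)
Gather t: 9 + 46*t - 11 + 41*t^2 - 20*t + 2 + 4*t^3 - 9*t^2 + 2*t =4*t^3 + 32*t^2 + 28*t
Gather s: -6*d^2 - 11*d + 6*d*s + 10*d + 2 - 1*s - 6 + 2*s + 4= -6*d^2 - d + s*(6*d + 1)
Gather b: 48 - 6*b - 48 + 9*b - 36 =3*b - 36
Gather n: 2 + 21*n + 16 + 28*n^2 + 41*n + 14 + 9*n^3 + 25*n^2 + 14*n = 9*n^3 + 53*n^2 + 76*n + 32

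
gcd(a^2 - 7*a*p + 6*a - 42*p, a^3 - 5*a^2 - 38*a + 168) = a + 6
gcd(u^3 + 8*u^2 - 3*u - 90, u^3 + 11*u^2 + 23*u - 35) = u + 5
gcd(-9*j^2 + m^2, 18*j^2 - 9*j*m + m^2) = 3*j - m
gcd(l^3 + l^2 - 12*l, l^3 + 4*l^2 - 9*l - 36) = l^2 + l - 12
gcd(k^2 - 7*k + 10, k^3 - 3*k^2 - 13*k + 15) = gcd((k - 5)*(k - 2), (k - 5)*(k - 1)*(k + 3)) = k - 5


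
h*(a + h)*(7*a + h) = 7*a^2*h + 8*a*h^2 + h^3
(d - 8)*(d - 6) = d^2 - 14*d + 48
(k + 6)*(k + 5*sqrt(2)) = k^2 + 6*k + 5*sqrt(2)*k + 30*sqrt(2)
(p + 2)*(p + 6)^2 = p^3 + 14*p^2 + 60*p + 72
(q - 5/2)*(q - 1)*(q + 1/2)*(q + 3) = q^4 - 33*q^2/4 + 7*q/2 + 15/4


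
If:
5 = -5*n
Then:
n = -1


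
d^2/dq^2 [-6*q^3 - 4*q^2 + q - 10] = -36*q - 8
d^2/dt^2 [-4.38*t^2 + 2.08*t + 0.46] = -8.76000000000000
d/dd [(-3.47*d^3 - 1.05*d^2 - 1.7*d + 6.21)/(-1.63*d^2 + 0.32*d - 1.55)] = (5.6561*d^4 - 2.2208*d^3 + 13.0285*d^2 + 23.4996*d + 0.6478)/(2.6569*d^4 - 1.0432*d^3 + 5.1554*d^2 - 0.992*d + 2.4025)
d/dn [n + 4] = 1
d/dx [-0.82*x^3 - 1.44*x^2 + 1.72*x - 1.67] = -2.46*x^2 - 2.88*x + 1.72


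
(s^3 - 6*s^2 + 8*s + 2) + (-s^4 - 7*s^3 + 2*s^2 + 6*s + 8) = -s^4 - 6*s^3 - 4*s^2 + 14*s + 10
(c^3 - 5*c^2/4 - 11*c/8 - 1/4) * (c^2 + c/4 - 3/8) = c^5 - c^4 - 33*c^3/16 - c^2/8 + 29*c/64 + 3/32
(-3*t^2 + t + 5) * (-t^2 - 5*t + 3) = 3*t^4 + 14*t^3 - 19*t^2 - 22*t + 15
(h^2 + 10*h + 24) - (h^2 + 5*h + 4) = 5*h + 20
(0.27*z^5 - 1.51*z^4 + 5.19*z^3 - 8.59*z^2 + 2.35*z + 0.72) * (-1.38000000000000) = -0.3726*z^5 + 2.0838*z^4 - 7.1622*z^3 + 11.8542*z^2 - 3.243*z - 0.9936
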